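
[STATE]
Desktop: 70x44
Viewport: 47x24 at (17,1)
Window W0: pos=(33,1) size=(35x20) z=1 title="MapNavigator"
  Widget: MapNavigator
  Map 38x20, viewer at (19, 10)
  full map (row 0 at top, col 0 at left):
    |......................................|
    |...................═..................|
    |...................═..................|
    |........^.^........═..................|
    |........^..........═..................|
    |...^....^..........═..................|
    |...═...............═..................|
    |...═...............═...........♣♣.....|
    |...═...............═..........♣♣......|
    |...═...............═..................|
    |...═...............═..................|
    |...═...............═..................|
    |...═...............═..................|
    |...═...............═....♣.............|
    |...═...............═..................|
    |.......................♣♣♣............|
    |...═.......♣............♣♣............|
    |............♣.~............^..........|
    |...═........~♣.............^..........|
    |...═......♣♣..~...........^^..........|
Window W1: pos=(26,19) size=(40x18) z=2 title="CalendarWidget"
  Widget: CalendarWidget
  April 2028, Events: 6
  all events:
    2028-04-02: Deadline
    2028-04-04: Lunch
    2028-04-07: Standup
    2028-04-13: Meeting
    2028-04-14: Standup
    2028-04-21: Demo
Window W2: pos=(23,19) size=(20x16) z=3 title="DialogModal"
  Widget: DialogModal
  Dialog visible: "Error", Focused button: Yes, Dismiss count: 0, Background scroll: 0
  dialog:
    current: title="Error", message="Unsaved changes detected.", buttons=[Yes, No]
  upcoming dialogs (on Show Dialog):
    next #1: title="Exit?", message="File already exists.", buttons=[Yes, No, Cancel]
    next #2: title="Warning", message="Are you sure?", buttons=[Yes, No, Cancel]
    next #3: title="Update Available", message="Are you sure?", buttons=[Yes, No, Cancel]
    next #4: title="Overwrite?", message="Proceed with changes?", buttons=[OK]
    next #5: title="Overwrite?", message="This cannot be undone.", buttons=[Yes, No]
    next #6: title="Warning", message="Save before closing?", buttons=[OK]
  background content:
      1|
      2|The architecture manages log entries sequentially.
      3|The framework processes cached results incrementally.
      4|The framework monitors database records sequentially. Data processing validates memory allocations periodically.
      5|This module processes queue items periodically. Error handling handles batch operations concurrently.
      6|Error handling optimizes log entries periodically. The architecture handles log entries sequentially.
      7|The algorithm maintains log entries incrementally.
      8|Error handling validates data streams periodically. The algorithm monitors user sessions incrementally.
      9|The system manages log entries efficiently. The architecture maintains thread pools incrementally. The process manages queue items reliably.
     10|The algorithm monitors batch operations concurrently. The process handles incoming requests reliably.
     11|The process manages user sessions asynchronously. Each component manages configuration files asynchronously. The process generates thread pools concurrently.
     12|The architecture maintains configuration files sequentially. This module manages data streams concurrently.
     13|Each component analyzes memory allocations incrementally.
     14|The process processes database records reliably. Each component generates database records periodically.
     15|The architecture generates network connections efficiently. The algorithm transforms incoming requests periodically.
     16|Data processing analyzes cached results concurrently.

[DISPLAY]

                ┏━━━━━━━━━━━━━━━━━━━━━━━━━━━━━━
                ┃ MapNavigator                 
                ┠──────────────────────────────
                ┃................═.............
                ┃.....^.^........═.............
                ┃.....^..........═.............
                ┃^....^..........═.............
                ┃═...............═.............
                ┃═...............═...........♣♣
                ┃═...............═..........♣♣.
                ┃═...............═.............
                ┃═...............@.............
                ┃═...............═.............
                ┃═...............═.............
                ┃═...............═....♣........
                ┃═...............═.............
                ┃....................♣♣♣.......
                ┃═.......♣............♣♣.......
      ┏━━━━━━━━━━━━━━━━━━┓━━━━━━━━━━━━━━━━━━━━━
      ┃ DialogModal      ┃                     
      ┠──────────────────┨─────────────────────
      ┃                  ┃ril 2028             
      ┃The architecture m┃a Su                 
      ┃The framework proc┃1  2*                


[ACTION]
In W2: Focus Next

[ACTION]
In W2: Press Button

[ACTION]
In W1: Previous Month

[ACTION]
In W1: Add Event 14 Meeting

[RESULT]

                ┏━━━━━━━━━━━━━━━━━━━━━━━━━━━━━━
                ┃ MapNavigator                 
                ┠──────────────────────────────
                ┃................═.............
                ┃.....^.^........═.............
                ┃.....^..........═.............
                ┃^....^..........═.............
                ┃═...............═.............
                ┃═...............═...........♣♣
                ┃═...............═..........♣♣.
                ┃═...............═.............
                ┃═...............@.............
                ┃═...............═.............
                ┃═...............═.............
                ┃═...............═....♣........
                ┃═...............═.............
                ┃....................♣♣♣.......
                ┃═.......♣............♣♣.......
      ┏━━━━━━━━━━━━━━━━━━┓━━━━━━━━━━━━━━━━━━━━━
      ┃ DialogModal      ┃                     
      ┠──────────────────┨─────────────────────
      ┃                  ┃rch 2028             
      ┃The architecture m┃a Su                 
      ┃The framework proc┃4  5                 


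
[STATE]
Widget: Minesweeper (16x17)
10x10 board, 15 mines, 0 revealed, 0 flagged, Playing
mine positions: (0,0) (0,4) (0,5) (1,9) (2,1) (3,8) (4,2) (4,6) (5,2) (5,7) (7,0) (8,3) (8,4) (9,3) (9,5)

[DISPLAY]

■■■■■■■■■■      
■■■■■■■■■■      
■■■■■■■■■■      
■■■■■■■■■■      
■■■■■■■■■■      
■■■■■■■■■■      
■■■■■■■■■■      
■■■■■■■■■■      
■■■■■■■■■■      
■■■■■■■■■■      
                
                
                
                
                
                
                


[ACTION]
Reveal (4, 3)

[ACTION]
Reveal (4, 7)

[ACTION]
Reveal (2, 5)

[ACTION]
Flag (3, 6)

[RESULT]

■■■■■■1 1■      
■■11221 1■      
■■1    12■      
■■21 112■■      
■■■2 1■321      
■■■2 12■1       
■■■1  111       
■■■221          
■■■■■21         
■■■■■■1         
                
                
                
                
                
                
                


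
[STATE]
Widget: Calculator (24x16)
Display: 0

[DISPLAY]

                       0
┌───┬───┬───┬───┐       
│ 7 │ 8 │ 9 │ ÷ │       
├───┼───┼───┼───┤       
│ 4 │ 5 │ 6 │ × │       
├───┼───┼───┼───┤       
│ 1 │ 2 │ 3 │ - │       
├───┼───┼───┼───┤       
│ 0 │ . │ = │ + │       
├───┼───┼───┼───┤       
│ C │ MC│ MR│ M+│       
└───┴───┴───┴───┘       
                        
                        
                        
                        


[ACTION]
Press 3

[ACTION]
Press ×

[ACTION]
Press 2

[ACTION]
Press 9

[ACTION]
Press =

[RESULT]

                      87
┌───┬───┬───┬───┐       
│ 7 │ 8 │ 9 │ ÷ │       
├───┼───┼───┼───┤       
│ 4 │ 5 │ 6 │ × │       
├───┼───┼───┼───┤       
│ 1 │ 2 │ 3 │ - │       
├───┼───┼───┼───┤       
│ 0 │ . │ = │ + │       
├───┼───┼───┼───┤       
│ C │ MC│ MR│ M+│       
└───┴───┴───┴───┘       
                        
                        
                        
                        


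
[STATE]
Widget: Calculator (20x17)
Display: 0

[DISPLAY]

                   0
┌───┬───┬───┬───┐   
│ 7 │ 8 │ 9 │ ÷ │   
├───┼───┼───┼───┤   
│ 4 │ 5 │ 6 │ × │   
├───┼───┼───┼───┤   
│ 1 │ 2 │ 3 │ - │   
├───┼───┼───┼───┤   
│ 0 │ . │ = │ + │   
├───┼───┼───┼───┤   
│ C │ MC│ MR│ M+│   
└───┴───┴───┴───┘   
                    
                    
                    
                    
                    


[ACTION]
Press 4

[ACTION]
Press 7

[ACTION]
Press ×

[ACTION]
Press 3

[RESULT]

                   3
┌───┬───┬───┬───┐   
│ 7 │ 8 │ 9 │ ÷ │   
├───┼───┼───┼───┤   
│ 4 │ 5 │ 6 │ × │   
├───┼───┼───┼───┤   
│ 1 │ 2 │ 3 │ - │   
├───┼───┼───┼───┤   
│ 0 │ . │ = │ + │   
├───┼───┼───┼───┤   
│ C │ MC│ MR│ M+│   
└───┴───┴───┴───┘   
                    
                    
                    
                    
                    


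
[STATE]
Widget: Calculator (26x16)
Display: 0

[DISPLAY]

                         0
┌───┬───┬───┬───┐         
│ 7 │ 8 │ 9 │ ÷ │         
├───┼───┼───┼───┤         
│ 4 │ 5 │ 6 │ × │         
├───┼───┼───┼───┤         
│ 1 │ 2 │ 3 │ - │         
├───┼───┼───┼───┤         
│ 0 │ . │ = │ + │         
├───┼───┼───┼───┤         
│ C │ MC│ MR│ M+│         
└───┴───┴───┴───┘         
                          
                          
                          
                          


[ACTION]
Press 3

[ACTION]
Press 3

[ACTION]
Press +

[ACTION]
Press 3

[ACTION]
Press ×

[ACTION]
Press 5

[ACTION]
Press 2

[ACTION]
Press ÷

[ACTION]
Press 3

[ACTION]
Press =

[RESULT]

                       624
┌───┬───┬───┬───┐         
│ 7 │ 8 │ 9 │ ÷ │         
├───┼───┼───┼───┤         
│ 4 │ 5 │ 6 │ × │         
├───┼───┼───┼───┤         
│ 1 │ 2 │ 3 │ - │         
├───┼───┼───┼───┤         
│ 0 │ . │ = │ + │         
├───┼───┼───┼───┤         
│ C │ MC│ MR│ M+│         
└───┴───┴───┴───┘         
                          
                          
                          
                          


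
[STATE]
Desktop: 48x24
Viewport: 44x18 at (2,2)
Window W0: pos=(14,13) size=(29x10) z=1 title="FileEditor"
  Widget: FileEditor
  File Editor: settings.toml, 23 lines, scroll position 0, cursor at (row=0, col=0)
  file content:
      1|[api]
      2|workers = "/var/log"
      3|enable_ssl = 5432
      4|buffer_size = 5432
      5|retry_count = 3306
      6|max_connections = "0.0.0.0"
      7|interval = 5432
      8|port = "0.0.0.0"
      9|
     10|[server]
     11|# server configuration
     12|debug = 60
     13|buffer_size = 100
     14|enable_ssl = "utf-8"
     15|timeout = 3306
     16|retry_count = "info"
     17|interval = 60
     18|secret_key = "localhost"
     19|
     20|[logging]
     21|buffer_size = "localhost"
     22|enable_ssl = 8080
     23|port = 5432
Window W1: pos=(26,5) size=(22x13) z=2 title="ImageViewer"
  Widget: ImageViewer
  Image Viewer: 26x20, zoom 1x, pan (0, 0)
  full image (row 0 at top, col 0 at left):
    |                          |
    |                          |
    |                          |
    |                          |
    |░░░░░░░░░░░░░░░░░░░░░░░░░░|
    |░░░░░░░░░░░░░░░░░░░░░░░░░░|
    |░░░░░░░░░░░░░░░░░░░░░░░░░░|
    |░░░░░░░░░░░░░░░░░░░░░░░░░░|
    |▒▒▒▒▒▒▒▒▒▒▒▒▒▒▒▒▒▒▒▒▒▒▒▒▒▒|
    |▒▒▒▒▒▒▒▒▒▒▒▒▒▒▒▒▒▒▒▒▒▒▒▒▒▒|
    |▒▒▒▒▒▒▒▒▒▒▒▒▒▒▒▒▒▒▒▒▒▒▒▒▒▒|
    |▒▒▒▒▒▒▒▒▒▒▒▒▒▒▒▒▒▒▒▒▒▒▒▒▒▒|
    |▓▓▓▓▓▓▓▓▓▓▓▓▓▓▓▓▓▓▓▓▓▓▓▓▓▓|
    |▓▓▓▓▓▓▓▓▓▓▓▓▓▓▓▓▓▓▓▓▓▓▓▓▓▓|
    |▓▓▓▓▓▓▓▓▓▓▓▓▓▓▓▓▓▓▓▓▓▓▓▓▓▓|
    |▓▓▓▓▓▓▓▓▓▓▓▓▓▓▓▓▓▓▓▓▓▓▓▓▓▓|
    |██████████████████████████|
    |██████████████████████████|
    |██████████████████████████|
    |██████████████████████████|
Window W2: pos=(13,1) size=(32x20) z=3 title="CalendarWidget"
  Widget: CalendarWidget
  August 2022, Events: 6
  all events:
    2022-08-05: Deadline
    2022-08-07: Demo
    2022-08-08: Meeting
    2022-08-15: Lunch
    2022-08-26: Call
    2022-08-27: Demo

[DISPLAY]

           ┃ CalendarWidget               ┃ 
           ┠──────────────────────────────┨ 
           ┃         August 2022          ┃ 
           ┃Mo Tu We Th Fr Sa Su          ┃━
           ┃ 1  2  3  4  5*  6  7*        ┃ 
           ┃ 8*  9 10 11 12 13 14         ┃─
           ┃15* 16 17 18 19 20 21         ┃ 
           ┃22 23 24 25 26* 27* 28        ┃ 
           ┃29 30 31                      ┃ 
           ┃                              ┃ 
           ┃                              ┃░
           ┃                              ┃░
           ┃                              ┃░
           ┃                              ┃░
           ┃                              ┃▒
           ┃                              ┃━
           ┃                              ┃ 
           ┃                              ┃ 


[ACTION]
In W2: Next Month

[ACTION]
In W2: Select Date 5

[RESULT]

           ┃ CalendarWidget               ┃ 
           ┠──────────────────────────────┨ 
           ┃        September 2022        ┃ 
           ┃Mo Tu We Th Fr Sa Su          ┃━
           ┃          1  2  3  4          ┃ 
           ┃[ 5]  6  7  8  9 10 11        ┃─
           ┃12 13 14 15 16 17 18          ┃ 
           ┃19 20 21 22 23 24 25          ┃ 
           ┃26 27 28 29 30                ┃ 
           ┃                              ┃ 
           ┃                              ┃░
           ┃                              ┃░
           ┃                              ┃░
           ┃                              ┃░
           ┃                              ┃▒
           ┃                              ┃━
           ┃                              ┃ 
           ┃                              ┃ 


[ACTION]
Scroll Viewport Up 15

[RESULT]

                                            
           ┏━━━━━━━━━━━━━━━━━━━━━━━━━━━━━━┓ 
           ┃ CalendarWidget               ┃ 
           ┠──────────────────────────────┨ 
           ┃        September 2022        ┃ 
           ┃Mo Tu We Th Fr Sa Su          ┃━
           ┃          1  2  3  4          ┃ 
           ┃[ 5]  6  7  8  9 10 11        ┃─
           ┃12 13 14 15 16 17 18          ┃ 
           ┃19 20 21 22 23 24 25          ┃ 
           ┃26 27 28 29 30                ┃ 
           ┃                              ┃ 
           ┃                              ┃░
           ┃                              ┃░
           ┃                              ┃░
           ┃                              ┃░
           ┃                              ┃▒
           ┃                              ┃━


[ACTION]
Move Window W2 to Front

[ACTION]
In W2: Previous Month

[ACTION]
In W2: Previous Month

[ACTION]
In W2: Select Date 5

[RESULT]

                                            
           ┏━━━━━━━━━━━━━━━━━━━━━━━━━━━━━━┓ 
           ┃ CalendarWidget               ┃ 
           ┠──────────────────────────────┨ 
           ┃          July 2022           ┃ 
           ┃Mo Tu We Th Fr Sa Su          ┃━
           ┃             1  2  3          ┃ 
           ┃ 4 [ 5]  6  7  8  9 10        ┃─
           ┃11 12 13 14 15 16 17          ┃ 
           ┃18 19 20 21 22 23 24          ┃ 
           ┃25 26 27 28 29 30 31          ┃ 
           ┃                              ┃ 
           ┃                              ┃░
           ┃                              ┃░
           ┃                              ┃░
           ┃                              ┃░
           ┃                              ┃▒
           ┃                              ┃━


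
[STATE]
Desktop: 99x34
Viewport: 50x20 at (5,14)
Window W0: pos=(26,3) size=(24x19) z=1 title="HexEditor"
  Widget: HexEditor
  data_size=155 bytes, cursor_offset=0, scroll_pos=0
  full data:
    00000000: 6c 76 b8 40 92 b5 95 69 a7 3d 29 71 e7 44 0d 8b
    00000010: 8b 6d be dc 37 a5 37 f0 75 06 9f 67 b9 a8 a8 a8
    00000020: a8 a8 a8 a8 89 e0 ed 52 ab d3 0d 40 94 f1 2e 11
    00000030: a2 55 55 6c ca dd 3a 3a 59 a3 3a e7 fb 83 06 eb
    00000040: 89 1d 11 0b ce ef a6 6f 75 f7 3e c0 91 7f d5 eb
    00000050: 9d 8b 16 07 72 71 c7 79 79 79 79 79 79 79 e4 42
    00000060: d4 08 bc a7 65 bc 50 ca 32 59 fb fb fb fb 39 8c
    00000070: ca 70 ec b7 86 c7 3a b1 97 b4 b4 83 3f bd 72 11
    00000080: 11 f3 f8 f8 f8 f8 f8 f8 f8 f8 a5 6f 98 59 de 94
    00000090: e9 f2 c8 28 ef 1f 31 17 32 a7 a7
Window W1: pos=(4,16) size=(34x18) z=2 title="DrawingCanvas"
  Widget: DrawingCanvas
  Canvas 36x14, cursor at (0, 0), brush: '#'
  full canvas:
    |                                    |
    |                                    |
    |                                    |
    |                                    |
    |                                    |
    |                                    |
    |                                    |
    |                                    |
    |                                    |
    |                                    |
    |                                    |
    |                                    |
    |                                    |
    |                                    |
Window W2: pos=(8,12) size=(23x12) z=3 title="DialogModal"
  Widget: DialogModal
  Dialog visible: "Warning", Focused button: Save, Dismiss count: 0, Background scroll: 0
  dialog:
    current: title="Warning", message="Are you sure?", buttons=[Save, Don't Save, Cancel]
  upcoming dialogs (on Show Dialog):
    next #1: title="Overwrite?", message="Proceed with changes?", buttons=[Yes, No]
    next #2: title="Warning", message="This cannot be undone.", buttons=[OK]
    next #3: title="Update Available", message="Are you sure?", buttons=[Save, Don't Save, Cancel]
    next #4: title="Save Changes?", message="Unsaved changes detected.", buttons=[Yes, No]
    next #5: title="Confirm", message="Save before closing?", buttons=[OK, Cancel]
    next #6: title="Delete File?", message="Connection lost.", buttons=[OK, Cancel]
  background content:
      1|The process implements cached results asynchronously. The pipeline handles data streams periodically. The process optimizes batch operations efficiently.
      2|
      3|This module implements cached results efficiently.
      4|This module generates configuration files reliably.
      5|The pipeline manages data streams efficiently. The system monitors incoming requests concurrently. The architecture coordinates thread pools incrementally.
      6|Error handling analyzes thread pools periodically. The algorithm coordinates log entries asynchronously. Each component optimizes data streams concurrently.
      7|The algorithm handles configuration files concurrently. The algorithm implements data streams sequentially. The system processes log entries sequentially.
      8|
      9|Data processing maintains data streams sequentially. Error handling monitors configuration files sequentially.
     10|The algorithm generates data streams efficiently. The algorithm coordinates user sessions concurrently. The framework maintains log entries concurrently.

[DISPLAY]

   ┠─────────────────────┨0080  11 f3 f8 f8 ┃     
   ┃The process implement┃0090  e9 f2 c8 28 ┃     
━━━┃  ┌───────────────┐  ┃━━━━━━┓           ┃     
 Dr┃Th│    Warning    │nt┃      ┃           ┃     
───┃Th│ Are you sure? │es┃──────┨           ┃     
+  ┃Th│[Save]  Don't S│s ┃      ┃           ┃     
   ┃Er└───────────────┘yz┃      ┃           ┃     
   ┃The algorithm handles┃      ┃━━━━━━━━━━━┛     
   ┃                     ┃      ┃                 
   ┗━━━━━━━━━━━━━━━━━━━━━┛      ┃                 
                                ┃                 
                                ┃                 
                                ┃                 
                                ┃                 
                                ┃                 
                                ┃                 
                                ┃                 
                                ┃                 
                                ┃                 
━━━━━━━━━━━━━━━━━━━━━━━━━━━━━━━━┛                 


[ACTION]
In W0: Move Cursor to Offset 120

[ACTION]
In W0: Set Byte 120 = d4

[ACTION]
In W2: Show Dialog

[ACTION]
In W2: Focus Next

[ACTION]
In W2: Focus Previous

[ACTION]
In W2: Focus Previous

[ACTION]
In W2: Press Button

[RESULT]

   ┠─────────────────────┨0080  11 f3 f8 f8 ┃     
   ┃The process implement┃0090  e9 f2 c8 28 ┃     
━━━┃                     ┃━━━━━━┓           ┃     
 Dr┃This module implement┃      ┃           ┃     
───┃This module generates┃──────┨           ┃     
+  ┃The pipeline manages ┃      ┃           ┃     
   ┃Error handling analyz┃      ┃           ┃     
   ┃The algorithm handles┃      ┃━━━━━━━━━━━┛     
   ┃                     ┃      ┃                 
   ┗━━━━━━━━━━━━━━━━━━━━━┛      ┃                 
                                ┃                 
                                ┃                 
                                ┃                 
                                ┃                 
                                ┃                 
                                ┃                 
                                ┃                 
                                ┃                 
                                ┃                 
━━━━━━━━━━━━━━━━━━━━━━━━━━━━━━━━┛                 


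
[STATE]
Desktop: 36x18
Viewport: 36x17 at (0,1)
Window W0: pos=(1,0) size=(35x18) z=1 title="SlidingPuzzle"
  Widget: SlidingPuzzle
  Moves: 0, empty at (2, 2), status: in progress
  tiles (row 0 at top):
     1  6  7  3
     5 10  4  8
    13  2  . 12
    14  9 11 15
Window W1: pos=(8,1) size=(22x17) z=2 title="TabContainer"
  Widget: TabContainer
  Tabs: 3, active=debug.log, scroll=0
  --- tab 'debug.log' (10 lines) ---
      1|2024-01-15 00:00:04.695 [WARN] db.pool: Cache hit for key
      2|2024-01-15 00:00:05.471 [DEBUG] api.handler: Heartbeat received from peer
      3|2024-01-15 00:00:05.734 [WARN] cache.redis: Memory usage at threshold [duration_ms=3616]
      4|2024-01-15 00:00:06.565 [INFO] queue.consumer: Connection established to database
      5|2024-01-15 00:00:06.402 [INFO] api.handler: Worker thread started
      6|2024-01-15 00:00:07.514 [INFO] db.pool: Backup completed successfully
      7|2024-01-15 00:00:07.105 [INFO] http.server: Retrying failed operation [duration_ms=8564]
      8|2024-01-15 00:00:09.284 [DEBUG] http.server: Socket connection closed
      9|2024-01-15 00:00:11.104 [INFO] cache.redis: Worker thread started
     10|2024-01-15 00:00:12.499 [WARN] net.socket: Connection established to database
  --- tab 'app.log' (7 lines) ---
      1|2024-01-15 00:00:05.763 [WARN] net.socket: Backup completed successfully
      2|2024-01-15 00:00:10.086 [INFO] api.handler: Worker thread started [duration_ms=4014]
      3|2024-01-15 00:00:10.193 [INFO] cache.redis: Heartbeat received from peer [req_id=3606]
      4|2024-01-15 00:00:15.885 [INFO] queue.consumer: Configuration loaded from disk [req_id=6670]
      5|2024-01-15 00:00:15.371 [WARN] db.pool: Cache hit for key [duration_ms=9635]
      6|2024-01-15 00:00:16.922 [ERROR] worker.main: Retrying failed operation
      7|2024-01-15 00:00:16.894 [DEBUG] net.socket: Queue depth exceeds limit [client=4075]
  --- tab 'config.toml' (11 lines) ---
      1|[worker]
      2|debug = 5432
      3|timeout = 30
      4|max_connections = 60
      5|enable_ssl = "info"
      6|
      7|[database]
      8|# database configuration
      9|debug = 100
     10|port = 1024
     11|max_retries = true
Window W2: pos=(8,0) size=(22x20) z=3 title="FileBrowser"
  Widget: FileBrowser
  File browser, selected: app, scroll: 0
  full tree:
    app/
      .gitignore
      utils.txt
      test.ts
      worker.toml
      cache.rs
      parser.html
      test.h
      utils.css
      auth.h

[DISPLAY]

 ┃ Slidi┃ FileBrowser        ┃     ┃
 ┠──────┠────────────────────┨─────┨
 ┃┌────┬┃> [-] app/          ┃     ┃
 ┃│  1 │┃    .gitignore      ┃     ┃
 ┃├────┼┃    utils.txt       ┃     ┃
 ┃│  5 │┃    test.ts         ┃     ┃
 ┃├────┼┃    worker.toml     ┃     ┃
 ┃│ 13 │┃    cache.rs        ┃     ┃
 ┃├────┼┃    parser.html     ┃     ┃
 ┃│ 14 │┃    test.h          ┃     ┃
 ┃└────┴┃    utils.css       ┃     ┃
 ┃Moves:┃    auth.h          ┃     ┃
 ┃      ┃                    ┃     ┃
 ┃      ┃                    ┃     ┃
 ┃      ┃                    ┃     ┃
 ┃      ┃                    ┃     ┃
 ┗━━━━━━┃                    ┃━━━━━┛


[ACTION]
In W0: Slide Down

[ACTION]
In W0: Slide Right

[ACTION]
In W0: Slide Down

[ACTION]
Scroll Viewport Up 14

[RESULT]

 ┏━━━━━━┏━━━━━━━━━━━━━━━━━━━━┓━━━━━┓
 ┃ Slidi┃ FileBrowser        ┃     ┃
 ┠──────┠────────────────────┨─────┨
 ┃┌────┬┃> [-] app/          ┃     ┃
 ┃│  1 │┃    .gitignore      ┃     ┃
 ┃├────┼┃    utils.txt       ┃     ┃
 ┃│  5 │┃    test.ts         ┃     ┃
 ┃├────┼┃    worker.toml     ┃     ┃
 ┃│ 13 │┃    cache.rs        ┃     ┃
 ┃├────┼┃    parser.html     ┃     ┃
 ┃│ 14 │┃    test.h          ┃     ┃
 ┃└────┴┃    utils.css       ┃     ┃
 ┃Moves:┃    auth.h          ┃     ┃
 ┃      ┃                    ┃     ┃
 ┃      ┃                    ┃     ┃
 ┃      ┃                    ┃     ┃
 ┃      ┃                    ┃     ┃


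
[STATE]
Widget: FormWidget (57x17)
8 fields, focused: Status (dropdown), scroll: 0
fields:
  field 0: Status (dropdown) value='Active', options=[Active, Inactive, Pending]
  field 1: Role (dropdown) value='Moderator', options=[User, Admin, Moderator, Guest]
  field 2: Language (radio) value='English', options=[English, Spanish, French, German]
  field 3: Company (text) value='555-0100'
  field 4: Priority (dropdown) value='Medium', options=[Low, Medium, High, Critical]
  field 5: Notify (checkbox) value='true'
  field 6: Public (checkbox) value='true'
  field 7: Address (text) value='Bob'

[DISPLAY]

> Status:     [Active                                  ▼]
  Role:       [Moderator                               ▼]
  Language:   (●) English  ( ) Spanish  ( ) French  ( ) G
  Company:    [555-0100                                 ]
  Priority:   [Medium                                  ▼]
  Notify:     [x]                                        
  Public:     [x]                                        
  Address:    [Bob                                      ]
                                                         
                                                         
                                                         
                                                         
                                                         
                                                         
                                                         
                                                         
                                                         


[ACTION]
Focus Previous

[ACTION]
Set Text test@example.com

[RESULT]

  Status:     [Active                                  ▼]
  Role:       [Moderator                               ▼]
  Language:   (●) English  ( ) Spanish  ( ) French  ( ) G
  Company:    [555-0100                                 ]
  Priority:   [Medium                                  ▼]
  Notify:     [x]                                        
  Public:     [x]                                        
> Address:    [test@example.com                         ]
                                                         
                                                         
                                                         
                                                         
                                                         
                                                         
                                                         
                                                         
                                                         


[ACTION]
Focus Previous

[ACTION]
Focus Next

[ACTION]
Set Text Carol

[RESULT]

  Status:     [Active                                  ▼]
  Role:       [Moderator                               ▼]
  Language:   (●) English  ( ) Spanish  ( ) French  ( ) G
  Company:    [555-0100                                 ]
  Priority:   [Medium                                  ▼]
  Notify:     [x]                                        
  Public:     [x]                                        
> Address:    [Carol                                    ]
                                                         
                                                         
                                                         
                                                         
                                                         
                                                         
                                                         
                                                         
                                                         


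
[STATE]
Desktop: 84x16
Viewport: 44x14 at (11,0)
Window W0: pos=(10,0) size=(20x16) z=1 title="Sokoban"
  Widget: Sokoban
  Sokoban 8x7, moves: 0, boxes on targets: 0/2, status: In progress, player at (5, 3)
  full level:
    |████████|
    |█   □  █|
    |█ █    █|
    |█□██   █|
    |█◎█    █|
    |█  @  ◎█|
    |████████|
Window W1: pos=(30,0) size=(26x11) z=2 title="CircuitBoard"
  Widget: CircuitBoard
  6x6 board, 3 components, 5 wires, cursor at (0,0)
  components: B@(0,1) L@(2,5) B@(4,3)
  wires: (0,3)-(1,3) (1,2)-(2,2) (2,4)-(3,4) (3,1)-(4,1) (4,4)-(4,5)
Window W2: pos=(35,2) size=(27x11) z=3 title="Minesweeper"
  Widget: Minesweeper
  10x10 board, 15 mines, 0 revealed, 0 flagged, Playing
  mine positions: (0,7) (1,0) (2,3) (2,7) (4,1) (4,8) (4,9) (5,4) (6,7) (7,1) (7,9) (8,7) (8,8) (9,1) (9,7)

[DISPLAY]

━━━━━━━━━━━━━━━━━━┓┏━━━━━━━━━━━━━━━━━━━━━━━━
 Sokoban          ┃┃ CircuitBoard           
──────────────────┨┠────┏━━━━━━━━━━━━━━━━━━━
████████          ┃┃   0┃ Minesweeper       
█   □  █          ┃┃0  [┠───────────────────
█ █    █          ┃┃    ┃■■■■■■■■■■         
█□██   █          ┃┃1   ┃■■■■■■■■■■         
█◎█    █          ┃┃    ┃■■■■■■■■■■         
█  @  ◎█          ┃┃2   ┃■■■■■■■■■■         
████████          ┃┃    ┃■■■■■■■■■■         
Moves: 0  0/2     ┃┗━━━━┃■■■■■■■■■■         
                  ┃     ┃■■■■■■■■■■         
                  ┃     ┗━━━━━━━━━━━━━━━━━━━
                  ┃                         


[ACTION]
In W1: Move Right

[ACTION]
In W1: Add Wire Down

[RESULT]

━━━━━━━━━━━━━━━━━━┓┏━━━━━━━━━━━━━━━━━━━━━━━━
 Sokoban          ┃┃ CircuitBoard           
──────────────────┨┠────┏━━━━━━━━━━━━━━━━━━━
████████          ┃┃   0┃ Minesweeper       
█   □  █          ┃┃0   ┠───────────────────
█ █    █          ┃┃    ┃■■■■■■■■■■         
█□██   █          ┃┃1   ┃■■■■■■■■■■         
█◎█    █          ┃┃    ┃■■■■■■■■■■         
█  @  ◎█          ┃┃2   ┃■■■■■■■■■■         
████████          ┃┃    ┃■■■■■■■■■■         
Moves: 0  0/2     ┃┗━━━━┃■■■■■■■■■■         
                  ┃     ┃■■■■■■■■■■         
                  ┃     ┗━━━━━━━━━━━━━━━━━━━
                  ┃                         


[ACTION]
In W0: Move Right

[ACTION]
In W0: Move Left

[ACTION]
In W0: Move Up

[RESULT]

━━━━━━━━━━━━━━━━━━┓┏━━━━━━━━━━━━━━━━━━━━━━━━
 Sokoban          ┃┃ CircuitBoard           
──────────────────┨┠────┏━━━━━━━━━━━━━━━━━━━
████████          ┃┃   0┃ Minesweeper       
█   □  █          ┃┃0   ┠───────────────────
█ █    █          ┃┃    ┃■■■■■■■■■■         
█□██   █          ┃┃1   ┃■■■■■■■■■■         
█◎█@   █          ┃┃    ┃■■■■■■■■■■         
█     ◎█          ┃┃2   ┃■■■■■■■■■■         
████████          ┃┃    ┃■■■■■■■■■■         
Moves: 3  0/2     ┃┗━━━━┃■■■■■■■■■■         
                  ┃     ┃■■■■■■■■■■         
                  ┃     ┗━━━━━━━━━━━━━━━━━━━
                  ┃                         


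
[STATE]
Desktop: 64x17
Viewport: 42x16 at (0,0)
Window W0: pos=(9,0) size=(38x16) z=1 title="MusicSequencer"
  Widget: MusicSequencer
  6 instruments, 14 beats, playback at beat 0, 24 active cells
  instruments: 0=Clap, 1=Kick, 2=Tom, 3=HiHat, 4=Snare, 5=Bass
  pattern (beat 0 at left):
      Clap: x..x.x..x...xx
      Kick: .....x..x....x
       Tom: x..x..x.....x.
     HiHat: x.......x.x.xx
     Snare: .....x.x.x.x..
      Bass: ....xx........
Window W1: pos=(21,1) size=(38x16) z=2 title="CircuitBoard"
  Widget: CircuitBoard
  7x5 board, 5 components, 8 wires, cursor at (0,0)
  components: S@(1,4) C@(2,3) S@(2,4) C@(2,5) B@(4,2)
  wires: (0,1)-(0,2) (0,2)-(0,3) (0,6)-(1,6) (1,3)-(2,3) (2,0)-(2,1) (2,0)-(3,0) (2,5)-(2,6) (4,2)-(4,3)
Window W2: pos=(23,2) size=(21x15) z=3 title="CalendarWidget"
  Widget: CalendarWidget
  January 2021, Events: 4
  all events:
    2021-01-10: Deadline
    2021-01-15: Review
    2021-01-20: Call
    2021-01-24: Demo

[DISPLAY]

         ┏━━━━━━━━━━━━━━━━━━━━━━━━━━━━━━━━
         ┃ MusicSeque┏━━━━━━━━━━━━━━━━━━━━
         ┠───────────┃ ┏━━━━━━━━━━━━━━━━━━
         ┃      ▼1234┠─┃ CalendarWidget   
         ┃  Clap█··█·┃ ┠──────────────────
         ┃  Kick·····┃0┃    January 2021  
         ┃   Tom█··█·┃ ┃Mo Tu We Th Fr Sa 
         ┃ HiHat█····┃1┃             1  2 
         ┃ Snare·····┃ ┃ 4  5  6  7  8  9 
         ┃  Bass····█┃2┃11 12 13 14 15* 16
         ┃           ┃ ┃18 19 20* 21 22 23
         ┃           ┃3┃25 26 27 28 29 30 
         ┃           ┃ ┃                  
         ┃           ┃4┃                  
         ┃           ┃C┃                  
         ┗━━━━━━━━━━━┃ ┃                  


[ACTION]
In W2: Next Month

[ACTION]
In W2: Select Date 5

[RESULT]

         ┏━━━━━━━━━━━━━━━━━━━━━━━━━━━━━━━━
         ┃ MusicSeque┏━━━━━━━━━━━━━━━━━━━━
         ┠───────────┃ ┏━━━━━━━━━━━━━━━━━━
         ┃      ▼1234┠─┃ CalendarWidget   
         ┃  Clap█··█·┃ ┠──────────────────
         ┃  Kick·····┃0┃   February 2021  
         ┃   Tom█··█·┃ ┃Mo Tu We Th Fr Sa 
         ┃ HiHat█····┃1┃ 1  2  3  4 [ 5]  
         ┃ Snare·····┃ ┃ 8  9 10 11 12 13 
         ┃  Bass····█┃2┃15 16 17 18 19 20 
         ┃           ┃ ┃22 23 24 25 26 27 
         ┃           ┃3┃                  
         ┃           ┃ ┃                  
         ┃           ┃4┃                  
         ┃           ┃C┃                  
         ┗━━━━━━━━━━━┃ ┃                  


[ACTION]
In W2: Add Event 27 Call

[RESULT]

         ┏━━━━━━━━━━━━━━━━━━━━━━━━━━━━━━━━
         ┃ MusicSeque┏━━━━━━━━━━━━━━━━━━━━
         ┠───────────┃ ┏━━━━━━━━━━━━━━━━━━
         ┃      ▼1234┠─┃ CalendarWidget   
         ┃  Clap█··█·┃ ┠──────────────────
         ┃  Kick·····┃0┃   February 2021  
         ┃   Tom█··█·┃ ┃Mo Tu We Th Fr Sa 
         ┃ HiHat█····┃1┃ 1  2  3  4 [ 5]  
         ┃ Snare·····┃ ┃ 8  9 10 11 12 13 
         ┃  Bass····█┃2┃15 16 17 18 19 20 
         ┃           ┃ ┃22 23 24 25 26 27*
         ┃           ┃3┃                  
         ┃           ┃ ┃                  
         ┃           ┃4┃                  
         ┃           ┃C┃                  
         ┗━━━━━━━━━━━┃ ┃                  
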